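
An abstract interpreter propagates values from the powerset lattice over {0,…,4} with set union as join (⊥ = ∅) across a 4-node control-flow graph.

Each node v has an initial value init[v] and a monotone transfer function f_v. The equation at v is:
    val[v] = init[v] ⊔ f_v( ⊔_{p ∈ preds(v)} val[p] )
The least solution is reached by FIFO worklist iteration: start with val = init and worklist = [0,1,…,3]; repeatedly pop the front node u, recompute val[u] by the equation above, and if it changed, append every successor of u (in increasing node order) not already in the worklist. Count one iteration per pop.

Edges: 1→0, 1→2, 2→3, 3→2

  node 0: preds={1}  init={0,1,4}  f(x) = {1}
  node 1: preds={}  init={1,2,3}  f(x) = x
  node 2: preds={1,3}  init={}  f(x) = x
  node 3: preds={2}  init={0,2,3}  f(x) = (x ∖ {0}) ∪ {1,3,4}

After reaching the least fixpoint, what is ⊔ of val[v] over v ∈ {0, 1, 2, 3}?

Worklist (6 pops):
  #1 pop 0: in={1,2,3} → {0,1,4} (no change)
  #2 pop 1: in={} → {1,2,3} (no change)
  #3 pop 2: in={0,1,2,3} → {0,1,2,3} (was {}); enqueue []
  #4 pop 3: in={0,1,2,3} → {0,1,2,3,4} (was {0,2,3}); enqueue [2]
  #5 pop 2: in={0,1,2,3,4} → {0,1,2,3,4} (was {0,1,2,3}); enqueue [3]
  #6 pop 3: in={0,1,2,3,4} → {0,1,2,3,4} (no change)

Fixpoint:
  val[0] = {0,1,4}
  val[1] = {1,2,3}
  val[2] = {0,1,2,3,4}
  val[3] = {0,1,2,3,4}

{0,1,2,3,4}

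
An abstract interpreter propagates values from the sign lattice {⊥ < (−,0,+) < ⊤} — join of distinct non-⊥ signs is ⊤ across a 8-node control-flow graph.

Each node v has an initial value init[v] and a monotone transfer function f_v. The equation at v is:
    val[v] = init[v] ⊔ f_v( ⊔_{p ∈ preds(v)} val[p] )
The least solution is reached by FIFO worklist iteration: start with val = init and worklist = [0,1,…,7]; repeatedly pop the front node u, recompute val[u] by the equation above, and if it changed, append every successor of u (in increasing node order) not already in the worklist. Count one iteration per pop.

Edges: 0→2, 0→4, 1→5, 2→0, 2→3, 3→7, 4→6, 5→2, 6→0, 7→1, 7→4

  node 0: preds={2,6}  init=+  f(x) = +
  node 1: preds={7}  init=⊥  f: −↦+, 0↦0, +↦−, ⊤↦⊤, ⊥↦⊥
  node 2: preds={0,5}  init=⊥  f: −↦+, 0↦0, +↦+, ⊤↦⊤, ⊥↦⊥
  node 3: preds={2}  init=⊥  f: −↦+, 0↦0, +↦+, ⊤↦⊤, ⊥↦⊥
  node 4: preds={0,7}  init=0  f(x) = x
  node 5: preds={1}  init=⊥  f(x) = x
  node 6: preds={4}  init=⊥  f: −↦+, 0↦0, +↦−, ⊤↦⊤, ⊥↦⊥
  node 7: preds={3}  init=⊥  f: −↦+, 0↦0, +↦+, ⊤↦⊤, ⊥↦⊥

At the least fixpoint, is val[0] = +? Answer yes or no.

Iteration log — 20 steps:
  step 1. node 0  ⊔preds=⊥  new=+  stable
  step 2. node 1  ⊔preds=⊥  new=⊥  stable
  step 3. node 2  ⊔preds=+  new=+  old=⊥  +wl: 0
  step 4. node 3  ⊔preds=+  new=+  old=⊥  +wl: 
  step 5. node 4  ⊔preds=+  new=⊤  old=0  +wl: 
  step 6. node 5  ⊔preds=⊥  new=⊥  stable
  step 7. node 6  ⊔preds=⊤  new=⊤  old=⊥  +wl: 
  step 8. node 7  ⊔preds=+  new=+  old=⊥  +wl: 1,4
  step 9. node 0  ⊔preds=⊤  new=+  stable
  step 10. node 1  ⊔preds=+  new=−  old=⊥  +wl: 5
  step 11. node 4  ⊔preds=+  new=⊤  stable
  step 12. node 5  ⊔preds=−  new=−  old=⊥  +wl: 2
  step 13. node 2  ⊔preds=⊤  new=⊤  old=+  +wl: 0,3
  step 14. node 0  ⊔preds=⊤  new=+  stable
  step 15. node 3  ⊔preds=⊤  new=⊤  old=+  +wl: 7
  step 16. node 7  ⊔preds=⊤  new=⊤  old=+  +wl: 1,4
  step 17. node 1  ⊔preds=⊤  new=⊤  old=−  +wl: 5
  step 18. node 4  ⊔preds=⊤  new=⊤  stable
  step 19. node 5  ⊔preds=⊤  new=⊤  old=−  +wl: 2
  step 20. node 2  ⊔preds=⊤  new=⊤  stable

Least fixpoint reached:
  node 0: +
  node 1: ⊤
  node 2: ⊤
  node 3: ⊤
  node 4: ⊤
  node 5: ⊤
  node 6: ⊤
  node 7: ⊤

yes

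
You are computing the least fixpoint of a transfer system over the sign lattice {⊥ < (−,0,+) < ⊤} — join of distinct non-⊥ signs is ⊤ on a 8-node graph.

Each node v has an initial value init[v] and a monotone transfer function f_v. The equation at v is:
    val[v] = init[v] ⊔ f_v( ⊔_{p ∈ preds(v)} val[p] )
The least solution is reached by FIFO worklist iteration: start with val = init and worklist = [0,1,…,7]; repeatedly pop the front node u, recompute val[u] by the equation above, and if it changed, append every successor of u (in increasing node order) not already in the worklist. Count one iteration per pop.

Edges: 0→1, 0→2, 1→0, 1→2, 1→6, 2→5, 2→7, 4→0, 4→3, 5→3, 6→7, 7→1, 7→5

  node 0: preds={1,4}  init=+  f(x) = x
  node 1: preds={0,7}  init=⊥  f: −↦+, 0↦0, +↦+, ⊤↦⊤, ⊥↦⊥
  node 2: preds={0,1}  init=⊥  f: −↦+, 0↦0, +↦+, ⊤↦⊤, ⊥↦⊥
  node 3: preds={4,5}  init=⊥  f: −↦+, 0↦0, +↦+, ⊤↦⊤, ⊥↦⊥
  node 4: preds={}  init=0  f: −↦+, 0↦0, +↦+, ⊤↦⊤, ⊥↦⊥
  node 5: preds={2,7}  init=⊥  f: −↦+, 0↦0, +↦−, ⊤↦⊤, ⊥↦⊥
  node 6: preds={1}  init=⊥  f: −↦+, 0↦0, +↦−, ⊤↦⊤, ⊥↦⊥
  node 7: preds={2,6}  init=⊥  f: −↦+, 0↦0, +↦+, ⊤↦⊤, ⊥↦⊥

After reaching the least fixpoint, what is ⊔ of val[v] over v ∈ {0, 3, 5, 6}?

⊤

Trace (12 dequeues):
  [1] u=0 | in 0 | out ⊤ | prev + | push {}
  [2] u=1 | in ⊤ | out ⊤ | prev ⊥ | push {0}
  [3] u=2 | in ⊤ | out ⊤ | prev ⊥ | push {}
  [4] u=3 | in 0 | out 0 | prev ⊥ | push {}
  [5] u=4 | in ⊥ | out 0 | ==
  [6] u=5 | in ⊤ | out ⊤ | prev ⊥ | push {3}
  [7] u=6 | in ⊤ | out ⊤ | prev ⊥ | push {}
  [8] u=7 | in ⊤ | out ⊤ | prev ⊥ | push {1,5}
  [9] u=0 | in ⊤ | out ⊤ | ==
  [10] u=3 | in ⊤ | out ⊤ | prev 0 | push {}
  [11] u=1 | in ⊤ | out ⊤ | ==
  [12] u=5 | in ⊤ | out ⊤ | ==

Converged values:
  [0] ⊤
  [1] ⊤
  [2] ⊤
  [3] ⊤
  [4] 0
  [5] ⊤
  [6] ⊤
  [7] ⊤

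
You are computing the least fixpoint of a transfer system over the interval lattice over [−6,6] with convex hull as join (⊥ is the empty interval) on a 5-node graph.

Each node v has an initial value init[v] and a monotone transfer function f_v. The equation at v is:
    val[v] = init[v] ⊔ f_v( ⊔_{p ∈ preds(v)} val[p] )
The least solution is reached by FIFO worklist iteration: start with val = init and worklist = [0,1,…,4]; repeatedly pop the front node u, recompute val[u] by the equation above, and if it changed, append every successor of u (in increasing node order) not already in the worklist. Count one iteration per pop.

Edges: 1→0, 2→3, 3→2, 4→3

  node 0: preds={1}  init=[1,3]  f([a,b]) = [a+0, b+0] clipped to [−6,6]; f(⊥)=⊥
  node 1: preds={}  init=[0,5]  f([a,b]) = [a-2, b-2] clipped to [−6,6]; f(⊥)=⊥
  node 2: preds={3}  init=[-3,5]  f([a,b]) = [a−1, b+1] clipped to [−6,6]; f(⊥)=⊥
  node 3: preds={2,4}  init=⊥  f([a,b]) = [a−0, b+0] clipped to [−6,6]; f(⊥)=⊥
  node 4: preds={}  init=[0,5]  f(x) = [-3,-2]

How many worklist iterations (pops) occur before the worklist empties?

Trace (12 dequeues):
  [1] u=0 | in [0,5] | out [0,5] | prev [1,3] | push {}
  [2] u=1 | in ⊥ | out [0,5] | ==
  [3] u=2 | in ⊥ | out [-3,5] | ==
  [4] u=3 | in [-3,5] | out [-3,5] | prev ⊥ | push {2}
  [5] u=4 | in ⊥ | out [-3,5] | prev [0,5] | push {3}
  [6] u=2 | in [-3,5] | out [-4,6] | prev [-3,5] | push {}
  [7] u=3 | in [-4,6] | out [-4,6] | prev [-3,5] | push {2}
  [8] u=2 | in [-4,6] | out [-5,6] | prev [-4,6] | push {3}
  [9] u=3 | in [-5,6] | out [-5,6] | prev [-4,6] | push {2}
  [10] u=2 | in [-5,6] | out [-6,6] | prev [-5,6] | push {3}
  [11] u=3 | in [-6,6] | out [-6,6] | prev [-5,6] | push {2}
  [12] u=2 | in [-6,6] | out [-6,6] | ==

Converged values:
  [0] [0,5]
  [1] [0,5]
  [2] [-6,6]
  [3] [-6,6]
  [4] [-3,5]

12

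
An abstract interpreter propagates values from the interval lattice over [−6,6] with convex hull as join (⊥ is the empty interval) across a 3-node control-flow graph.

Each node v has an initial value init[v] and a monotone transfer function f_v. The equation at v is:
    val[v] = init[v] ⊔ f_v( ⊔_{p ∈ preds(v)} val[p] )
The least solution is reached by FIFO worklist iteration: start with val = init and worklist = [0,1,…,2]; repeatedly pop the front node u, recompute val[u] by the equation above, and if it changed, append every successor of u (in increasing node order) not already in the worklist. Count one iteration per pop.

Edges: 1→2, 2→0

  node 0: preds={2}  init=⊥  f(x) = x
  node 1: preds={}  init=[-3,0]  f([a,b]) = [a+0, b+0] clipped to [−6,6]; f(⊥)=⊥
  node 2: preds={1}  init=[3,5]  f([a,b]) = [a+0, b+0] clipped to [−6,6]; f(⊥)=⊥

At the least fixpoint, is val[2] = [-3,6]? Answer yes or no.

Trace (4 dequeues):
  [1] u=0 | in [3,5] | out [3,5] | prev ⊥ | push {}
  [2] u=1 | in ⊥ | out [-3,0] | ==
  [3] u=2 | in [-3,0] | out [-3,5] | prev [3,5] | push {0}
  [4] u=0 | in [-3,5] | out [-3,5] | prev [3,5] | push {}

Converged values:
  [0] [-3,5]
  [1] [-3,0]
  [2] [-3,5]

no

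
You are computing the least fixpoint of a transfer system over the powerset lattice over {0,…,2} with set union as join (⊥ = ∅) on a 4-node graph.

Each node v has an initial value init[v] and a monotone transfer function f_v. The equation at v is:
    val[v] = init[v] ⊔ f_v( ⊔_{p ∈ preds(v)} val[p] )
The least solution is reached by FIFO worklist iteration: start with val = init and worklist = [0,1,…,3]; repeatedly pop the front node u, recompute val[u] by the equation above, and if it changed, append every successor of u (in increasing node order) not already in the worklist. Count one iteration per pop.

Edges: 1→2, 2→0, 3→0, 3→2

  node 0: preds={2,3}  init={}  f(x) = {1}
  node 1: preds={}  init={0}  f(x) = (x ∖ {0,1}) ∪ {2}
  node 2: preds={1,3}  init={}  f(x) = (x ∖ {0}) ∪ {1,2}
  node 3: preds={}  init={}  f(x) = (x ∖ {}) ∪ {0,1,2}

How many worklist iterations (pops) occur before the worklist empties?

Iteration log — 6 steps:
  step 1. node 0  ⊔preds={}  new={1}  old={}  +wl: 
  step 2. node 1  ⊔preds={}  new={0,2}  old={0}  +wl: 
  step 3. node 2  ⊔preds={0,2}  new={1,2}  old={}  +wl: 0
  step 4. node 3  ⊔preds={}  new={0,1,2}  old={}  +wl: 2
  step 5. node 0  ⊔preds={0,1,2}  new={1}  stable
  step 6. node 2  ⊔preds={0,1,2}  new={1,2}  stable

Least fixpoint reached:
  node 0: {1}
  node 1: {0,2}
  node 2: {1,2}
  node 3: {0,1,2}

6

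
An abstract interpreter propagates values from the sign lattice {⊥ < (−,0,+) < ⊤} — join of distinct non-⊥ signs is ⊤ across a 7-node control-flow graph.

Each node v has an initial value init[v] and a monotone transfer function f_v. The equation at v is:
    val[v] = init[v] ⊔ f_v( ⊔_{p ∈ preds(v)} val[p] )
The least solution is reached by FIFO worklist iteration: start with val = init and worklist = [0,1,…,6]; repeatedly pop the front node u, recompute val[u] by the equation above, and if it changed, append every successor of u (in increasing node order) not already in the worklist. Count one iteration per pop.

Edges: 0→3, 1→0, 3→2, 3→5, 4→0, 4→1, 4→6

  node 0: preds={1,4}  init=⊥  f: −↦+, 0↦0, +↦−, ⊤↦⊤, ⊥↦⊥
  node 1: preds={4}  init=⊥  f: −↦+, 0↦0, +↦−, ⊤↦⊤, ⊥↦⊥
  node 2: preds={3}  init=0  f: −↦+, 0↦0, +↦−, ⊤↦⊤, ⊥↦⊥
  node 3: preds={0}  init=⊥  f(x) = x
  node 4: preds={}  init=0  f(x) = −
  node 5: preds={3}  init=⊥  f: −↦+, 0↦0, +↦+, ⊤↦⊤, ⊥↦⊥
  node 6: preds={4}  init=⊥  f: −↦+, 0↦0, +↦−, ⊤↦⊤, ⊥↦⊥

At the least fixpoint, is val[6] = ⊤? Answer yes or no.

Worklist (14 pops):
  #1 pop 0: in=0 → 0 (was ⊥); enqueue []
  #2 pop 1: in=0 → 0 (was ⊥); enqueue [0]
  #3 pop 2: in=⊥ → 0 (no change)
  #4 pop 3: in=0 → 0 (was ⊥); enqueue [2]
  #5 pop 4: in=⊥ → ⊤ (was 0); enqueue [1]
  #6 pop 5: in=0 → 0 (was ⊥); enqueue []
  #7 pop 6: in=⊤ → ⊤ (was ⊥); enqueue []
  #8 pop 0: in=⊤ → ⊤ (was 0); enqueue [3]
  #9 pop 2: in=0 → 0 (no change)
  #10 pop 1: in=⊤ → ⊤ (was 0); enqueue [0]
  #11 pop 3: in=⊤ → ⊤ (was 0); enqueue [2,5]
  #12 pop 0: in=⊤ → ⊤ (no change)
  #13 pop 2: in=⊤ → ⊤ (was 0); enqueue []
  #14 pop 5: in=⊤ → ⊤ (was 0); enqueue []

Fixpoint:
  val[0] = ⊤
  val[1] = ⊤
  val[2] = ⊤
  val[3] = ⊤
  val[4] = ⊤
  val[5] = ⊤
  val[6] = ⊤

yes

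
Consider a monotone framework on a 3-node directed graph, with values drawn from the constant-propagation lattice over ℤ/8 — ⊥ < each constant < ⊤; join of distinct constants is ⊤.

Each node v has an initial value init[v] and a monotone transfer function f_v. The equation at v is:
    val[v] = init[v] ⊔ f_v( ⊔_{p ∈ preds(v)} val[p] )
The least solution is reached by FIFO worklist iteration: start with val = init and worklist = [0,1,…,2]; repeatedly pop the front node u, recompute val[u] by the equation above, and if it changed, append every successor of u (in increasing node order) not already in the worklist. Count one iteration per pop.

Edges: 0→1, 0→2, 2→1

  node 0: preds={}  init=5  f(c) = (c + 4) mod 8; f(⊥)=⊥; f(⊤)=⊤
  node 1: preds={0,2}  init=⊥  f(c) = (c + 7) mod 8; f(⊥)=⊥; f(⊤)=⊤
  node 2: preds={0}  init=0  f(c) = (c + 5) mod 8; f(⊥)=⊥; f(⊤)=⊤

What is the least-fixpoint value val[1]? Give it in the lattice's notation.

⊤

Worklist (4 pops):
  #1 pop 0: in=⊥ → 5 (no change)
  #2 pop 1: in=⊤ → ⊤ (was ⊥); enqueue []
  #3 pop 2: in=5 → ⊤ (was 0); enqueue [1]
  #4 pop 1: in=⊤ → ⊤ (no change)

Fixpoint:
  val[0] = 5
  val[1] = ⊤
  val[2] = ⊤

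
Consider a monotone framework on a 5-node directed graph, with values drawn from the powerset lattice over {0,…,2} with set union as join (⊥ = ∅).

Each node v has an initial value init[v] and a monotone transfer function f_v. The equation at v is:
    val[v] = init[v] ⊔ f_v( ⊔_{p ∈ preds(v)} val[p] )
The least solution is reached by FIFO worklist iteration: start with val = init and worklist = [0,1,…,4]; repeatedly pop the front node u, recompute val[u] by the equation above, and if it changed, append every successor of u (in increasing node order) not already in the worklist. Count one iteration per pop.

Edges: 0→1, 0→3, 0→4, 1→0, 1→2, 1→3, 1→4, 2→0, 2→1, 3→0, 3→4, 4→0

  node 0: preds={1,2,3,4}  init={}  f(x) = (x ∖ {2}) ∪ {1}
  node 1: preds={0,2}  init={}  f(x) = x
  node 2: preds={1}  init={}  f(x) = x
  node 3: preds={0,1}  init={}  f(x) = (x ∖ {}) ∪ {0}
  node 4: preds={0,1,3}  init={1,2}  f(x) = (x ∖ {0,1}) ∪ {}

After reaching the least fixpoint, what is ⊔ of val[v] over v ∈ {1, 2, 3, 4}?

Trace (13 dequeues):
  [1] u=0 | in {1,2} | out {1} | prev {} | push {}
  [2] u=1 | in {1} | out {1} | prev {} | push {0}
  [3] u=2 | in {1} | out {1} | prev {} | push {1}
  [4] u=3 | in {1} | out {0,1} | prev {} | push {}
  [5] u=4 | in {0,1} | out {1,2} | ==
  [6] u=0 | in {0,1,2} | out {0,1} | prev {1} | push {3,4}
  [7] u=1 | in {0,1} | out {0,1} | prev {1} | push {0,2}
  [8] u=3 | in {0,1} | out {0,1} | ==
  [9] u=4 | in {0,1} | out {1,2} | ==
  [10] u=0 | in {0,1,2} | out {0,1} | ==
  [11] u=2 | in {0,1} | out {0,1} | prev {1} | push {0,1}
  [12] u=0 | in {0,1,2} | out {0,1} | ==
  [13] u=1 | in {0,1} | out {0,1} | ==

Converged values:
  [0] {0,1}
  [1] {0,1}
  [2] {0,1}
  [3] {0,1}
  [4] {1,2}

{0,1,2}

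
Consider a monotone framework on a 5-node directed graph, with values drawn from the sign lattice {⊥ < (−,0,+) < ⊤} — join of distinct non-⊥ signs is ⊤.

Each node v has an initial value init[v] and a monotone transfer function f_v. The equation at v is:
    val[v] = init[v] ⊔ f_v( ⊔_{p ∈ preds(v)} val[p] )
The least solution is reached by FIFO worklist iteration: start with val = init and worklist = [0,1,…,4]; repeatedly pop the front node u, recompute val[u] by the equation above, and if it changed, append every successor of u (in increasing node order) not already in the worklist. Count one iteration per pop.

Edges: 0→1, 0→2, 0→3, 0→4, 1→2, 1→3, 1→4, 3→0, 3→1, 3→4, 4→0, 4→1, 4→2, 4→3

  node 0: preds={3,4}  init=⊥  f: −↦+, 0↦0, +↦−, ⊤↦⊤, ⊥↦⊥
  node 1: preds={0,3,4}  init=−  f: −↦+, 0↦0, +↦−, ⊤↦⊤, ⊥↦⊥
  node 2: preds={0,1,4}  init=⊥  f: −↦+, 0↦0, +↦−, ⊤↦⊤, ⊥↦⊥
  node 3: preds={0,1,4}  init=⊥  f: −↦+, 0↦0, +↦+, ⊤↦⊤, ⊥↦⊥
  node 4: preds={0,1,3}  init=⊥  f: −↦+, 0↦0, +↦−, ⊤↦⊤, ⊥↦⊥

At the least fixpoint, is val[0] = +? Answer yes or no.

Iteration log — 12 steps:
  step 1. node 0  ⊔preds=⊥  new=⊥  stable
  step 2. node 1  ⊔preds=⊥  new=−  stable
  step 3. node 2  ⊔preds=−  new=+  old=⊥  +wl: 
  step 4. node 3  ⊔preds=−  new=+  old=⊥  +wl: 0,1
  step 5. node 4  ⊔preds=⊤  new=⊤  old=⊥  +wl: 2,3
  step 6. node 0  ⊔preds=⊤  new=⊤  old=⊥  +wl: 4
  step 7. node 1  ⊔preds=⊤  new=⊤  old=−  +wl: 
  step 8. node 2  ⊔preds=⊤  new=⊤  old=+  +wl: 
  step 9. node 3  ⊔preds=⊤  new=⊤  old=+  +wl: 0,1
  step 10. node 4  ⊔preds=⊤  new=⊤  stable
  step 11. node 0  ⊔preds=⊤  new=⊤  stable
  step 12. node 1  ⊔preds=⊤  new=⊤  stable

Least fixpoint reached:
  node 0: ⊤
  node 1: ⊤
  node 2: ⊤
  node 3: ⊤
  node 4: ⊤

no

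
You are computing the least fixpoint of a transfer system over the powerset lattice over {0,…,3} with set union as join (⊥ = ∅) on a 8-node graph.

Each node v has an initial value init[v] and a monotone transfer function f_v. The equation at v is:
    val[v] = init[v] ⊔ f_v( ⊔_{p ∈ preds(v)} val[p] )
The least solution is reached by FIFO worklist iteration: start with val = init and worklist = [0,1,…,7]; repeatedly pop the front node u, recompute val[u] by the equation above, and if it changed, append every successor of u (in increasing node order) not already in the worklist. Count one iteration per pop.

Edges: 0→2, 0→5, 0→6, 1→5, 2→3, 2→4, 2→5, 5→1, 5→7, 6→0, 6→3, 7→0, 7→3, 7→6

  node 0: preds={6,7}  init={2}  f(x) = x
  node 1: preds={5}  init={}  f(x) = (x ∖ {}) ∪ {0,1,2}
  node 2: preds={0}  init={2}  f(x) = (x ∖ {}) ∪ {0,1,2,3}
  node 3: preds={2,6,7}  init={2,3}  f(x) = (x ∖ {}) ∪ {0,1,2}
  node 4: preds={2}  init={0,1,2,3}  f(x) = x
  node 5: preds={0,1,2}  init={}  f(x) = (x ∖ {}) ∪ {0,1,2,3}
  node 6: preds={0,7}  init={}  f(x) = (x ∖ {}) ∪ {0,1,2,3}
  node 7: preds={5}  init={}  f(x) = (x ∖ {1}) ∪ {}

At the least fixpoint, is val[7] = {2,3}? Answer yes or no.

Worklist (14 pops):
  #1 pop 0: in={} → {2} (no change)
  #2 pop 1: in={} → {0,1,2} (was {}); enqueue []
  #3 pop 2: in={2} → {0,1,2,3} (was {2}); enqueue []
  #4 pop 3: in={0,1,2,3} → {0,1,2,3} (was {2,3}); enqueue []
  #5 pop 4: in={0,1,2,3} → {0,1,2,3} (no change)
  #6 pop 5: in={0,1,2,3} → {0,1,2,3} (was {}); enqueue [1]
  #7 pop 6: in={2} → {0,1,2,3} (was {}); enqueue [0,3]
  #8 pop 7: in={0,1,2,3} → {0,2,3} (was {}); enqueue [6]
  #9 pop 1: in={0,1,2,3} → {0,1,2,3} (was {0,1,2}); enqueue [5]
  #10 pop 0: in={0,1,2,3} → {0,1,2,3} (was {2}); enqueue [2]
  #11 pop 3: in={0,1,2,3} → {0,1,2,3} (no change)
  #12 pop 6: in={0,1,2,3} → {0,1,2,3} (no change)
  #13 pop 5: in={0,1,2,3} → {0,1,2,3} (no change)
  #14 pop 2: in={0,1,2,3} → {0,1,2,3} (no change)

Fixpoint:
  val[0] = {0,1,2,3}
  val[1] = {0,1,2,3}
  val[2] = {0,1,2,3}
  val[3] = {0,1,2,3}
  val[4] = {0,1,2,3}
  val[5] = {0,1,2,3}
  val[6] = {0,1,2,3}
  val[7] = {0,2,3}

no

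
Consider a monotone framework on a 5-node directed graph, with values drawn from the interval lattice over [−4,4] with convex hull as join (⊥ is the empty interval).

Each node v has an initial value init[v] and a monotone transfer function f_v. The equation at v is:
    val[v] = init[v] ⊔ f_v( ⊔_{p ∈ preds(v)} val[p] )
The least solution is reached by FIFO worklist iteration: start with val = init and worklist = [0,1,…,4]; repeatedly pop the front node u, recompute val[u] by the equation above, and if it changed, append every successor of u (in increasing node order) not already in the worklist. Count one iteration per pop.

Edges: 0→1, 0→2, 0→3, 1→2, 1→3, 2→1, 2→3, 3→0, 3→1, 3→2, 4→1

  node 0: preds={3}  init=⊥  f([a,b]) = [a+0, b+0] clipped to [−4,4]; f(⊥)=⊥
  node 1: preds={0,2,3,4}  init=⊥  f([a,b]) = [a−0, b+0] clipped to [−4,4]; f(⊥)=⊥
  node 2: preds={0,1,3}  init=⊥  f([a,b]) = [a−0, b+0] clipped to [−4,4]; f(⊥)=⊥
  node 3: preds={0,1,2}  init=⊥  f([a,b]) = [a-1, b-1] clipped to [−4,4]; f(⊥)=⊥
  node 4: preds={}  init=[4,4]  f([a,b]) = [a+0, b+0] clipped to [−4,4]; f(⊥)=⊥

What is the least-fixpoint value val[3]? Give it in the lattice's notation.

[-4,3]

Worklist (38 pops):
  #1 pop 0: in=⊥ → ⊥ (no change)
  #2 pop 1: in=[4,4] → [4,4] (was ⊥); enqueue []
  #3 pop 2: in=[4,4] → [4,4] (was ⊥); enqueue [1]
  #4 pop 3: in=[4,4] → [3,3] (was ⊥); enqueue [0,2]
  #5 pop 4: in=⊥ → [4,4] (no change)
  #6 pop 1: in=[3,4] → [3,4] (was [4,4]); enqueue [3]
  #7 pop 0: in=[3,3] → [3,3] (was ⊥); enqueue [1]
  #8 pop 2: in=[3,4] → [3,4] (was [4,4]); enqueue []
  #9 pop 3: in=[3,4] → [2,3] (was [3,3]); enqueue [0,2]
  #10 pop 1: in=[2,4] → [2,4] (was [3,4]); enqueue [3]
  #11 pop 0: in=[2,3] → [2,3] (was [3,3]); enqueue [1]
  #12 pop 2: in=[2,4] → [2,4] (was [3,4]); enqueue []
  #13 pop 3: in=[2,4] → [1,3] (was [2,3]); enqueue [0,2]
  #14 pop 1: in=[1,4] → [1,4] (was [2,4]); enqueue [3]
  #15 pop 0: in=[1,3] → [1,3] (was [2,3]); enqueue [1]
  #16 pop 2: in=[1,4] → [1,4] (was [2,4]); enqueue []
  #17 pop 3: in=[1,4] → [0,3] (was [1,3]); enqueue [0,2]
  #18 pop 1: in=[0,4] → [0,4] (was [1,4]); enqueue [3]
  #19 pop 0: in=[0,3] → [0,3] (was [1,3]); enqueue [1]
  #20 pop 2: in=[0,4] → [0,4] (was [1,4]); enqueue []
  #21 pop 3: in=[0,4] → [-1,3] (was [0,3]); enqueue [0,2]
  #22 pop 1: in=[-1,4] → [-1,4] (was [0,4]); enqueue [3]
  #23 pop 0: in=[-1,3] → [-1,3] (was [0,3]); enqueue [1]
  #24 pop 2: in=[-1,4] → [-1,4] (was [0,4]); enqueue []
  #25 pop 3: in=[-1,4] → [-2,3] (was [-1,3]); enqueue [0,2]
  #26 pop 1: in=[-2,4] → [-2,4] (was [-1,4]); enqueue [3]
  #27 pop 0: in=[-2,3] → [-2,3] (was [-1,3]); enqueue [1]
  #28 pop 2: in=[-2,4] → [-2,4] (was [-1,4]); enqueue []
  #29 pop 3: in=[-2,4] → [-3,3] (was [-2,3]); enqueue [0,2]
  #30 pop 1: in=[-3,4] → [-3,4] (was [-2,4]); enqueue [3]
  #31 pop 0: in=[-3,3] → [-3,3] (was [-2,3]); enqueue [1]
  #32 pop 2: in=[-3,4] → [-3,4] (was [-2,4]); enqueue []
  #33 pop 3: in=[-3,4] → [-4,3] (was [-3,3]); enqueue [0,2]
  #34 pop 1: in=[-4,4] → [-4,4] (was [-3,4]); enqueue [3]
  #35 pop 0: in=[-4,3] → [-4,3] (was [-3,3]); enqueue [1]
  #36 pop 2: in=[-4,4] → [-4,4] (was [-3,4]); enqueue []
  #37 pop 3: in=[-4,4] → [-4,3] (no change)
  #38 pop 1: in=[-4,4] → [-4,4] (no change)

Fixpoint:
  val[0] = [-4,3]
  val[1] = [-4,4]
  val[2] = [-4,4]
  val[3] = [-4,3]
  val[4] = [4,4]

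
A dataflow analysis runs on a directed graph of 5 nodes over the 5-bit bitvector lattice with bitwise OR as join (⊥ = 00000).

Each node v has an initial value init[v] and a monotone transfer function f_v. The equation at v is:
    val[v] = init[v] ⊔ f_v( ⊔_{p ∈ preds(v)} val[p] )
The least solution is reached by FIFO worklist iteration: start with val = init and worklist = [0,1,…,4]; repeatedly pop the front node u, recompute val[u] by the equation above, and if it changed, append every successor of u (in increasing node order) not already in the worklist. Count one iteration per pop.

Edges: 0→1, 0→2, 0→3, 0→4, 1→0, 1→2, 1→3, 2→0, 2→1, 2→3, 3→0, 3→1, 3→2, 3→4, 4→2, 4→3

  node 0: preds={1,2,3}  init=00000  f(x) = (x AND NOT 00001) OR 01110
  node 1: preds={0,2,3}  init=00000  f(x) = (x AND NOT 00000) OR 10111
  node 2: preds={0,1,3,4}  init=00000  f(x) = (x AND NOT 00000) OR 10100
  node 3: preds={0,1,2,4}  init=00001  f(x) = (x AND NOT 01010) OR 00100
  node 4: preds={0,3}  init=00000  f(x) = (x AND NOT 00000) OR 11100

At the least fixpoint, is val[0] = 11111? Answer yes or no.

Trace (10 dequeues):
  [1] u=0 | in 00001 | out 01110 | prev 00000 | push {}
  [2] u=1 | in 01111 | out 11111 | prev 00000 | push {0}
  [3] u=2 | in 11111 | out 11111 | prev 00000 | push {1}
  [4] u=3 | in 11111 | out 10101 | prev 00001 | push {2}
  [5] u=4 | in 11111 | out 11111 | prev 00000 | push {3}
  [6] u=0 | in 11111 | out 11110 | prev 01110 | push {4}
  [7] u=1 | in 11111 | out 11111 | ==
  [8] u=2 | in 11111 | out 11111 | ==
  [9] u=3 | in 11111 | out 10101 | ==
  [10] u=4 | in 11111 | out 11111 | ==

Converged values:
  [0] 11110
  [1] 11111
  [2] 11111
  [3] 10101
  [4] 11111

no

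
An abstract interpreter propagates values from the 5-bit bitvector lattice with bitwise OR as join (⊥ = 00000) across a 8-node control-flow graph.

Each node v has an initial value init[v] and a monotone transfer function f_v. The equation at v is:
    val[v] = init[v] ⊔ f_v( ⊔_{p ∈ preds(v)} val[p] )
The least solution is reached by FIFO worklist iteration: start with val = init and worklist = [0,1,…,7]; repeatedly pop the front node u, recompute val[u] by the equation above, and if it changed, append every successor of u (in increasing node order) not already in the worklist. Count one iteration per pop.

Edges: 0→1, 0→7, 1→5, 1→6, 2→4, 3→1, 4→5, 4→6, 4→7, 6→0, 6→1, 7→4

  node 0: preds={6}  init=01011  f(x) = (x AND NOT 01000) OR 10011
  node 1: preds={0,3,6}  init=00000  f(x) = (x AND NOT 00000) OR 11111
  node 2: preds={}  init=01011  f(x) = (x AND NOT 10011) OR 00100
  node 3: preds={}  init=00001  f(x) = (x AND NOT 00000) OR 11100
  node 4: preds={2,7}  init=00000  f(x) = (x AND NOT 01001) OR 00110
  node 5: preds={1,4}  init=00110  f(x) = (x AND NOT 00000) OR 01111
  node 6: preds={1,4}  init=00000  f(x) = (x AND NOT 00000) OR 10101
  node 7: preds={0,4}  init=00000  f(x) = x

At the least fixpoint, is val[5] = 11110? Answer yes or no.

Iteration log — 15 steps:
  step 1. node 0  ⊔preds=00000  new=11011  old=01011  +wl: 
  step 2. node 1  ⊔preds=11011  new=11111  old=00000  +wl: 
  step 3. node 2  ⊔preds=00000  new=01111  old=01011  +wl: 
  step 4. node 3  ⊔preds=00000  new=11101  old=00001  +wl: 1
  step 5. node 4  ⊔preds=01111  new=00110  old=00000  +wl: 
  step 6. node 5  ⊔preds=11111  new=11111  old=00110  +wl: 
  step 7. node 6  ⊔preds=11111  new=11111  old=00000  +wl: 0
  step 8. node 7  ⊔preds=11111  new=11111  old=00000  +wl: 4
  step 9. node 1  ⊔preds=11111  new=11111  stable
  step 10. node 0  ⊔preds=11111  new=11111  old=11011  +wl: 1,7
  step 11. node 4  ⊔preds=11111  new=10110  old=00110  +wl: 5,6
  step 12. node 1  ⊔preds=11111  new=11111  stable
  step 13. node 7  ⊔preds=11111  new=11111  stable
  step 14. node 5  ⊔preds=11111  new=11111  stable
  step 15. node 6  ⊔preds=11111  new=11111  stable

Least fixpoint reached:
  node 0: 11111
  node 1: 11111
  node 2: 01111
  node 3: 11101
  node 4: 10110
  node 5: 11111
  node 6: 11111
  node 7: 11111

no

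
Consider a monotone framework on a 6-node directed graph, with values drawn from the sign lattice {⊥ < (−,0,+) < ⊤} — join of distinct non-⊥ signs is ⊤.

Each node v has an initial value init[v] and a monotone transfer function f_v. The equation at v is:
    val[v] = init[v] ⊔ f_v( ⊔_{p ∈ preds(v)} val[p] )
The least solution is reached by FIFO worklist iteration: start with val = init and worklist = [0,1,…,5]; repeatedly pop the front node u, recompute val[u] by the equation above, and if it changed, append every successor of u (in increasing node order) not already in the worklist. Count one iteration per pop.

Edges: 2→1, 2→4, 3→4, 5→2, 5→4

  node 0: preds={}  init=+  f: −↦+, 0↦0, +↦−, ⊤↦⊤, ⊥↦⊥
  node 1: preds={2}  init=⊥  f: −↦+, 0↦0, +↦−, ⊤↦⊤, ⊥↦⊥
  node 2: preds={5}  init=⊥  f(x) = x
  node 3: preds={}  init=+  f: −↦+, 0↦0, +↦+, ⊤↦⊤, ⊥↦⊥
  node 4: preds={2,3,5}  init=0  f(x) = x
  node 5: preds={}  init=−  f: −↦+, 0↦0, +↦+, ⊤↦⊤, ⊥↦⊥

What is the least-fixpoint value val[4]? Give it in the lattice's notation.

Iteration log — 7 steps:
  step 1. node 0  ⊔preds=⊥  new=+  stable
  step 2. node 1  ⊔preds=⊥  new=⊥  stable
  step 3. node 2  ⊔preds=−  new=−  old=⊥  +wl: 1
  step 4. node 3  ⊔preds=⊥  new=+  stable
  step 5. node 4  ⊔preds=⊤  new=⊤  old=0  +wl: 
  step 6. node 5  ⊔preds=⊥  new=−  stable
  step 7. node 1  ⊔preds=−  new=+  old=⊥  +wl: 

Least fixpoint reached:
  node 0: +
  node 1: +
  node 2: −
  node 3: +
  node 4: ⊤
  node 5: −

⊤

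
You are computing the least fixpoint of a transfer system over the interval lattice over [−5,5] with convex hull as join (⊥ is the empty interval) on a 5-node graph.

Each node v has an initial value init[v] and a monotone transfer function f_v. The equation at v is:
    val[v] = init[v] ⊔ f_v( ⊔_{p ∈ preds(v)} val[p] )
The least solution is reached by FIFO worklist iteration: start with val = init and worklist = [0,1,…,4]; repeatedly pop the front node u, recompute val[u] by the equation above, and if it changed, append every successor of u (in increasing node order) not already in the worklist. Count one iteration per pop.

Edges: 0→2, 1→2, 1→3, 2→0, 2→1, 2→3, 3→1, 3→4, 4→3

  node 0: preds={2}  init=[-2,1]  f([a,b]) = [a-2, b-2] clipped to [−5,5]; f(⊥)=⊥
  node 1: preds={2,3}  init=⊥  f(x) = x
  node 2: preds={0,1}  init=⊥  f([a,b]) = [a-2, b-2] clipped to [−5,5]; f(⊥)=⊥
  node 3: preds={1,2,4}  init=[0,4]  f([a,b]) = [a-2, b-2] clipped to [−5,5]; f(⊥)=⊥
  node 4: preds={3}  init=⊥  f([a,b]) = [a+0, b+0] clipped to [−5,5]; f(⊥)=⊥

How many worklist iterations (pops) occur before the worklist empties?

Iteration log — 12 steps:
  step 1. node 0  ⊔preds=⊥  new=[-2,1]  stable
  step 2. node 1  ⊔preds=[0,4]  new=[0,4]  old=⊥  +wl: 
  step 3. node 2  ⊔preds=[-2,4]  new=[-4,2]  old=⊥  +wl: 0,1
  step 4. node 3  ⊔preds=[-4,4]  new=[-5,4]  old=[0,4]  +wl: 
  step 5. node 4  ⊔preds=[-5,4]  new=[-5,4]  old=⊥  +wl: 3
  step 6. node 0  ⊔preds=[-4,2]  new=[-5,1]  old=[-2,1]  +wl: 2
  step 7. node 1  ⊔preds=[-5,4]  new=[-5,4]  old=[0,4]  +wl: 
  step 8. node 3  ⊔preds=[-5,4]  new=[-5,4]  stable
  step 9. node 2  ⊔preds=[-5,4]  new=[-5,2]  old=[-4,2]  +wl: 0,1,3
  step 10. node 0  ⊔preds=[-5,2]  new=[-5,1]  stable
  step 11. node 1  ⊔preds=[-5,4]  new=[-5,4]  stable
  step 12. node 3  ⊔preds=[-5,4]  new=[-5,4]  stable

Least fixpoint reached:
  node 0: [-5,1]
  node 1: [-5,4]
  node 2: [-5,2]
  node 3: [-5,4]
  node 4: [-5,4]

12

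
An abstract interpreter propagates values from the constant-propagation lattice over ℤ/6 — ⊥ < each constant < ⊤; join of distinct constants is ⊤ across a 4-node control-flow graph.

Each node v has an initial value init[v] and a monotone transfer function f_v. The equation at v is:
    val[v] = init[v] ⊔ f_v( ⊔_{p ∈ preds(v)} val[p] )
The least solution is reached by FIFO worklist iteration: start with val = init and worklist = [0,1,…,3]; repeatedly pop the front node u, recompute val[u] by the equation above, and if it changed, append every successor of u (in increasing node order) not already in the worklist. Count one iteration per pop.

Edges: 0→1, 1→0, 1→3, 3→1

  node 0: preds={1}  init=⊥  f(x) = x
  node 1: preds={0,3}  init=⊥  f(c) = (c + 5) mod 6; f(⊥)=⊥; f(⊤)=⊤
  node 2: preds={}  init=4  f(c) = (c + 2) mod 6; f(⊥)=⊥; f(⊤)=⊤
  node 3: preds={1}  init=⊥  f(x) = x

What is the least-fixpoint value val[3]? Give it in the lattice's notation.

Trace (4 dequeues):
  [1] u=0 | in ⊥ | out ⊥ | ==
  [2] u=1 | in ⊥ | out ⊥ | ==
  [3] u=2 | in ⊥ | out 4 | ==
  [4] u=3 | in ⊥ | out ⊥ | ==

Converged values:
  [0] ⊥
  [1] ⊥
  [2] 4
  [3] ⊥

⊥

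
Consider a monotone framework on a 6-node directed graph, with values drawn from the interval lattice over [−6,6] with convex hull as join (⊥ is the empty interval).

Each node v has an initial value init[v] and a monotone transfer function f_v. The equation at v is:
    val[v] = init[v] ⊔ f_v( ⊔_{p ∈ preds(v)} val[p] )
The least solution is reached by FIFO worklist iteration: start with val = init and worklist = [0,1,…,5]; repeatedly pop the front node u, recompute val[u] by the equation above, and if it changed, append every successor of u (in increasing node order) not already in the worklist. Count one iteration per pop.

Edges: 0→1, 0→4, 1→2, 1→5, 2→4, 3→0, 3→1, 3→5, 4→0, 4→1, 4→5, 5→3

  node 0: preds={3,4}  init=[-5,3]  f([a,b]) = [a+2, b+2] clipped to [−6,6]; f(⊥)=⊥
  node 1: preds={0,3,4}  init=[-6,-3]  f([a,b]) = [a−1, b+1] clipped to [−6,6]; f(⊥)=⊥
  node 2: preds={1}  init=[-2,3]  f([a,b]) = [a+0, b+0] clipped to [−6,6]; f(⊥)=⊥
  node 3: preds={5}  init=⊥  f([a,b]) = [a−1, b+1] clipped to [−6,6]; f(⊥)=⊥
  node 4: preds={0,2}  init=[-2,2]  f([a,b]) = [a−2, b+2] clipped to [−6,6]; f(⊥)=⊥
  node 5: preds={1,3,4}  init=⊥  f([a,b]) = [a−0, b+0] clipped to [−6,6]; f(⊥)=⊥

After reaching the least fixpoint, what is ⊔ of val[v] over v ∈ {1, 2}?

Worklist (15 pops):
  #1 pop 0: in=[-2,2] → [-5,4] (was [-5,3]); enqueue []
  #2 pop 1: in=[-5,4] → [-6,5] (was [-6,-3]); enqueue []
  #3 pop 2: in=[-6,5] → [-6,5] (was [-2,3]); enqueue []
  #4 pop 3: in=⊥ → ⊥ (no change)
  #5 pop 4: in=[-6,5] → [-6,6] (was [-2,2]); enqueue [0,1]
  #6 pop 5: in=[-6,6] → [-6,6] (was ⊥); enqueue [3]
  #7 pop 0: in=[-6,6] → [-5,6] (was [-5,4]); enqueue [4]
  #8 pop 1: in=[-6,6] → [-6,6] (was [-6,5]); enqueue [2,5]
  #9 pop 3: in=[-6,6] → [-6,6] (was ⊥); enqueue [0,1]
  #10 pop 4: in=[-6,6] → [-6,6] (no change)
  #11 pop 2: in=[-6,6] → [-6,6] (was [-6,5]); enqueue [4]
  #12 pop 5: in=[-6,6] → [-6,6] (no change)
  #13 pop 0: in=[-6,6] → [-5,6] (no change)
  #14 pop 1: in=[-6,6] → [-6,6] (no change)
  #15 pop 4: in=[-6,6] → [-6,6] (no change)

Fixpoint:
  val[0] = [-5,6]
  val[1] = [-6,6]
  val[2] = [-6,6]
  val[3] = [-6,6]
  val[4] = [-6,6]
  val[5] = [-6,6]

[-6,6]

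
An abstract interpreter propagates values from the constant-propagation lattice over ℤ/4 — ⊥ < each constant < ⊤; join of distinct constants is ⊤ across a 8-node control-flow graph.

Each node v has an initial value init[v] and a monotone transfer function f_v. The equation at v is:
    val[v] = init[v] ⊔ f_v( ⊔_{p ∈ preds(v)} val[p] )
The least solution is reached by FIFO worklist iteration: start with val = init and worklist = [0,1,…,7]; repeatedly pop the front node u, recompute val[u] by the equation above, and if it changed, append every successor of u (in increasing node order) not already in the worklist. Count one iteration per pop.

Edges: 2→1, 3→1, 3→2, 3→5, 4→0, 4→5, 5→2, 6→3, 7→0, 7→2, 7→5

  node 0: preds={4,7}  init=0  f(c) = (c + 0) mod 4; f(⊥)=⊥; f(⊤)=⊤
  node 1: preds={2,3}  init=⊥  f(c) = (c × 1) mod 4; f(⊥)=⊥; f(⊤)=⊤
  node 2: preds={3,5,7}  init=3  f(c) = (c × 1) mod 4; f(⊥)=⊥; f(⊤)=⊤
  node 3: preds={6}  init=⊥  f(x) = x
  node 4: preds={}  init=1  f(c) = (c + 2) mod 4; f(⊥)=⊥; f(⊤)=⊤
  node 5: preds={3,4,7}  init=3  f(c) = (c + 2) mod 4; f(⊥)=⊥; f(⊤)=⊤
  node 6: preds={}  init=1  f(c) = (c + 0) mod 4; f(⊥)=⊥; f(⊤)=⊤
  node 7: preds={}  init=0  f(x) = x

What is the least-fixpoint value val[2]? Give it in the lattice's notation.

Trace (10 dequeues):
  [1] u=0 | in ⊤ | out ⊤ | prev 0 | push {}
  [2] u=1 | in 3 | out 3 | prev ⊥ | push {}
  [3] u=2 | in ⊤ | out ⊤ | prev 3 | push {1}
  [4] u=3 | in 1 | out 1 | prev ⊥ | push {2}
  [5] u=4 | in ⊥ | out 1 | ==
  [6] u=5 | in ⊤ | out ⊤ | prev 3 | push {}
  [7] u=6 | in ⊥ | out 1 | ==
  [8] u=7 | in ⊥ | out 0 | ==
  [9] u=1 | in ⊤ | out ⊤ | prev 3 | push {}
  [10] u=2 | in ⊤ | out ⊤ | ==

Converged values:
  [0] ⊤
  [1] ⊤
  [2] ⊤
  [3] 1
  [4] 1
  [5] ⊤
  [6] 1
  [7] 0

⊤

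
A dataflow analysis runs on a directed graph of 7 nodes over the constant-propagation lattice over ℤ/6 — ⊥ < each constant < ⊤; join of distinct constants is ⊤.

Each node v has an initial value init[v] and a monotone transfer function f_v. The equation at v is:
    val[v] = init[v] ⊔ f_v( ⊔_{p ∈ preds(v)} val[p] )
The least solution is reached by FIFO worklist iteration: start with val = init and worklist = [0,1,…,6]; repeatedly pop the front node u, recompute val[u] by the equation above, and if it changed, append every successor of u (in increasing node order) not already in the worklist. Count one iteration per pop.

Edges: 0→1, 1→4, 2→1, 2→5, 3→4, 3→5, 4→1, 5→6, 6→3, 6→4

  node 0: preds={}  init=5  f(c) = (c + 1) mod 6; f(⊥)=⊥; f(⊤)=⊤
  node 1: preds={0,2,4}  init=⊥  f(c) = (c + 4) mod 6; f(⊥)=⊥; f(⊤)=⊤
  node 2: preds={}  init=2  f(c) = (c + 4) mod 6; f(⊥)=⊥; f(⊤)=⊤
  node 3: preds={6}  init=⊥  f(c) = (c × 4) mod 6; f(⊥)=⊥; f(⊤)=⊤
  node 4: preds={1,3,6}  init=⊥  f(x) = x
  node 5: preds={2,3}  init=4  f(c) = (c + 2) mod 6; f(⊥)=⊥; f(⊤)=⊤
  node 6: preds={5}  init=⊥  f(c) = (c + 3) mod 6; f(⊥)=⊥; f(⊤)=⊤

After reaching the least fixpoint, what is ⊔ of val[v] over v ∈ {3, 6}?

Worklist (15 pops):
  #1 pop 0: in=⊥ → 5 (no change)
  #2 pop 1: in=⊤ → ⊤ (was ⊥); enqueue []
  #3 pop 2: in=⊥ → 2 (no change)
  #4 pop 3: in=⊥ → ⊥ (no change)
  #5 pop 4: in=⊤ → ⊤ (was ⊥); enqueue [1]
  #6 pop 5: in=2 → 4 (no change)
  #7 pop 6: in=4 → 1 (was ⊥); enqueue [3,4]
  #8 pop 1: in=⊤ → ⊤ (no change)
  #9 pop 3: in=1 → 4 (was ⊥); enqueue [5]
  #10 pop 4: in=⊤ → ⊤ (no change)
  #11 pop 5: in=⊤ → ⊤ (was 4); enqueue [6]
  #12 pop 6: in=⊤ → ⊤ (was 1); enqueue [3,4]
  #13 pop 3: in=⊤ → ⊤ (was 4); enqueue [5]
  #14 pop 4: in=⊤ → ⊤ (no change)
  #15 pop 5: in=⊤ → ⊤ (no change)

Fixpoint:
  val[0] = 5
  val[1] = ⊤
  val[2] = 2
  val[3] = ⊤
  val[4] = ⊤
  val[5] = ⊤
  val[6] = ⊤

⊤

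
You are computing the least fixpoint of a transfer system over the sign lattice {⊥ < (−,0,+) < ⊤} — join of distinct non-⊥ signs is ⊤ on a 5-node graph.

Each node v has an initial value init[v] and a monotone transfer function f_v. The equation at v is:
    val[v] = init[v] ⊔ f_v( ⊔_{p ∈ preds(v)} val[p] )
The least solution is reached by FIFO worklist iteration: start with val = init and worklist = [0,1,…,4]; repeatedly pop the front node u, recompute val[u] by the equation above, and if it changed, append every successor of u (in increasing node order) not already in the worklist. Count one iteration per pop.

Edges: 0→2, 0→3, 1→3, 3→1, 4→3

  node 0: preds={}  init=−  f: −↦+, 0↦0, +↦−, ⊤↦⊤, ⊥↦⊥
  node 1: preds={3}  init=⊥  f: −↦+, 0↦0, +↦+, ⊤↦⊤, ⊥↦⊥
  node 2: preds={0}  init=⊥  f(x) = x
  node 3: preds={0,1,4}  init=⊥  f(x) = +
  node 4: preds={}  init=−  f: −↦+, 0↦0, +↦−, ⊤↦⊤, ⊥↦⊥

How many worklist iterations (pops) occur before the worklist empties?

7

Worklist (7 pops):
  #1 pop 0: in=⊥ → − (no change)
  #2 pop 1: in=⊥ → ⊥ (no change)
  #3 pop 2: in=− → − (was ⊥); enqueue []
  #4 pop 3: in=− → + (was ⊥); enqueue [1]
  #5 pop 4: in=⊥ → − (no change)
  #6 pop 1: in=+ → + (was ⊥); enqueue [3]
  #7 pop 3: in=⊤ → + (no change)

Fixpoint:
  val[0] = −
  val[1] = +
  val[2] = −
  val[3] = +
  val[4] = −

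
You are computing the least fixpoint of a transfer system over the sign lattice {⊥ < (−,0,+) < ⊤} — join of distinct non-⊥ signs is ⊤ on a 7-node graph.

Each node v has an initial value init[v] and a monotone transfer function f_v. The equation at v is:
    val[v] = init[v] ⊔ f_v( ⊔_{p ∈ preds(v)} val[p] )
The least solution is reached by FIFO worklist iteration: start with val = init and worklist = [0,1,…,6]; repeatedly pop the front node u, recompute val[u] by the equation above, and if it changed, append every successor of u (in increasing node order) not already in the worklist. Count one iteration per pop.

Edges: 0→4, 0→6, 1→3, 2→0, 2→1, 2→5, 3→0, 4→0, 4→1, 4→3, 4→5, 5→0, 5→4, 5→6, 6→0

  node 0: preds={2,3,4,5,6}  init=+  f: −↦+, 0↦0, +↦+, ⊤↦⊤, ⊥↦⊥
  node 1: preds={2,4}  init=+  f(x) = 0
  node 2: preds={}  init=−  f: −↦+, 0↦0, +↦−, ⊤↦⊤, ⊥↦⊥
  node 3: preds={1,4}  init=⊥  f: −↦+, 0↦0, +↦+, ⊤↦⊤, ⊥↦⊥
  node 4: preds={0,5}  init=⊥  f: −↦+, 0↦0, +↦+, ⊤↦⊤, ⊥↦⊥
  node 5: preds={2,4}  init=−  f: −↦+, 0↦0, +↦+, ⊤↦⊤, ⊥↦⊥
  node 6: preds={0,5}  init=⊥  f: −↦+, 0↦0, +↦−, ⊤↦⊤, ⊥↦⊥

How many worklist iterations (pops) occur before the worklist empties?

Worklist (12 pops):
  #1 pop 0: in=− → + (no change)
  #2 pop 1: in=− → ⊤ (was +); enqueue []
  #3 pop 2: in=⊥ → − (no change)
  #4 pop 3: in=⊤ → ⊤ (was ⊥); enqueue [0]
  #5 pop 4: in=⊤ → ⊤ (was ⊥); enqueue [1,3]
  #6 pop 5: in=⊤ → ⊤ (was −); enqueue [4]
  #7 pop 6: in=⊤ → ⊤ (was ⊥); enqueue []
  #8 pop 0: in=⊤ → ⊤ (was +); enqueue [6]
  #9 pop 1: in=⊤ → ⊤ (no change)
  #10 pop 3: in=⊤ → ⊤ (no change)
  #11 pop 4: in=⊤ → ⊤ (no change)
  #12 pop 6: in=⊤ → ⊤ (no change)

Fixpoint:
  val[0] = ⊤
  val[1] = ⊤
  val[2] = −
  val[3] = ⊤
  val[4] = ⊤
  val[5] = ⊤
  val[6] = ⊤

12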